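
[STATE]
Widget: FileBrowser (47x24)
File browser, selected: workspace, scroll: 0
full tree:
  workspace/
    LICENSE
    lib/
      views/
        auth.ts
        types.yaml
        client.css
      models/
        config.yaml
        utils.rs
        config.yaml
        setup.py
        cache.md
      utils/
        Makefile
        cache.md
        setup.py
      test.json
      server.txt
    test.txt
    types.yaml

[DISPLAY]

> [-] workspace/                               
    LICENSE                                    
    [+] lib/                                   
    test.txt                                   
    types.yaml                                 
                                               
                                               
                                               
                                               
                                               
                                               
                                               
                                               
                                               
                                               
                                               
                                               
                                               
                                               
                                               
                                               
                                               
                                               
                                               


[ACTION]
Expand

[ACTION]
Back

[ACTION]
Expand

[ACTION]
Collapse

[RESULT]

> [+] workspace/                               
                                               
                                               
                                               
                                               
                                               
                                               
                                               
                                               
                                               
                                               
                                               
                                               
                                               
                                               
                                               
                                               
                                               
                                               
                                               
                                               
                                               
                                               
                                               


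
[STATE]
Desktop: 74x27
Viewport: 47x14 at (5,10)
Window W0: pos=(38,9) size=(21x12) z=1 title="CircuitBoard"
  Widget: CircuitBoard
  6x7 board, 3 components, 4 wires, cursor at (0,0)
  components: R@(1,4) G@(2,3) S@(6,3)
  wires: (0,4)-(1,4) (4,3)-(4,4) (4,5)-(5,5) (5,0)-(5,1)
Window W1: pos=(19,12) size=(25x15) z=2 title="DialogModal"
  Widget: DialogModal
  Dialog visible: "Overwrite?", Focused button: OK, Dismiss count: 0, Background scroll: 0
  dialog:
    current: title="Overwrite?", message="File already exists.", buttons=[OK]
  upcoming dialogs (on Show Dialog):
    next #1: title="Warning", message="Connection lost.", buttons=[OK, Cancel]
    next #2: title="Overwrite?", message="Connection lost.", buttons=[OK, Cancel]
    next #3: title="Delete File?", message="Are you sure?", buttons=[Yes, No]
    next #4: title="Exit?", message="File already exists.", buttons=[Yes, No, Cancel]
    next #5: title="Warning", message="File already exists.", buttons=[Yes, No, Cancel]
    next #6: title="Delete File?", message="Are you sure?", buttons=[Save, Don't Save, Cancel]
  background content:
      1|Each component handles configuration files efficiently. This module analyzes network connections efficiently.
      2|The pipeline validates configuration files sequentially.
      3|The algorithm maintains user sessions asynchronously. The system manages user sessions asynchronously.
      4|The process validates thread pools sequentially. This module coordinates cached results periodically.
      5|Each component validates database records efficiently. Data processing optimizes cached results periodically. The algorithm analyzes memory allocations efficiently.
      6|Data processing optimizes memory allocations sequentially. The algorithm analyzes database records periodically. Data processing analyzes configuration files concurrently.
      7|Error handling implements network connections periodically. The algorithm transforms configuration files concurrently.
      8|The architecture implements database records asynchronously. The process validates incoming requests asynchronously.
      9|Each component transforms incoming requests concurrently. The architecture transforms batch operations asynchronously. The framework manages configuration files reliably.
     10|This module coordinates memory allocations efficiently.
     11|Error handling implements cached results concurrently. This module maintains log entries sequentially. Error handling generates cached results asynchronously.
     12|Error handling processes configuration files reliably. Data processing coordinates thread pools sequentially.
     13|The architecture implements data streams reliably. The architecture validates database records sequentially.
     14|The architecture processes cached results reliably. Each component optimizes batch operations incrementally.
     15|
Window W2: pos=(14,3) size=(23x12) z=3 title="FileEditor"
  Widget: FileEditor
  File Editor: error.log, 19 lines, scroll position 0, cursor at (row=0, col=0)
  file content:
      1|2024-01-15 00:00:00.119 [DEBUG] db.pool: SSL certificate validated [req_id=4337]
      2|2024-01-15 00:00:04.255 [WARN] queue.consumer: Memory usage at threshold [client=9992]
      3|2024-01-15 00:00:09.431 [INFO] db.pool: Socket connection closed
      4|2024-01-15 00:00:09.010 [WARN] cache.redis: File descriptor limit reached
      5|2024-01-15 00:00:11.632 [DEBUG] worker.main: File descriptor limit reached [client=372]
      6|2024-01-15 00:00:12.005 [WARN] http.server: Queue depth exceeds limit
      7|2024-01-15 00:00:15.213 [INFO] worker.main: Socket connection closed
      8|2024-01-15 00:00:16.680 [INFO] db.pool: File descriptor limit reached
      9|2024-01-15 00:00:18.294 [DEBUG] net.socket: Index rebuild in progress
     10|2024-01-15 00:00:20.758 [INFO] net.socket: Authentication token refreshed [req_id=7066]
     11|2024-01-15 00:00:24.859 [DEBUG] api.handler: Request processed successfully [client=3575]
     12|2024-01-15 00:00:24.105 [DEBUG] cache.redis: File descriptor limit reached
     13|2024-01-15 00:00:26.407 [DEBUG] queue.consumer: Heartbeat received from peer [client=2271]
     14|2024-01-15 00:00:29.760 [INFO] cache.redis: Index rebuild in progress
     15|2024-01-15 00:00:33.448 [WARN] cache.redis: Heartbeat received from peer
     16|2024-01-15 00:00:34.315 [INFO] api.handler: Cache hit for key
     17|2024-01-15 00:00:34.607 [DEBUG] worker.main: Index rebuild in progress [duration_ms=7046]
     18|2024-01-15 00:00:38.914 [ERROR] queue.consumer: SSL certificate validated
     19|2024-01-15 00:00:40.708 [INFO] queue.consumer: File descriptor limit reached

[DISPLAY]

         ┃2024-01-15 00:00:11.░┃ ┃ CircuitBoard
         ┃2024-01-15 00:00:12.░┃ ┠─────────────
         ┃2024-01-15 00:00:15.░┃━━━━━━┓1 2 3 4 
         ┃2024-01-15 00:00:16.▼┃      ┃]       
         ┗━━━━━━━━━━━━━━━━━━━━━┛──────┨        
              ┃Each component handles ┃        
              ┃The pipeline validates ┃        
              ┃The algorithm maintains┃        
              ┃Th┌─────────────────┐ t┃        
              ┃Ea│    Overwrite?   │te┃        
              ┃Da│File already exis│iz┃━━━━━━━━
              ┃Er│       [OK]      │en┃        
              ┃Th└─────────────────┘em┃        
              ┃Each component transfor┃        


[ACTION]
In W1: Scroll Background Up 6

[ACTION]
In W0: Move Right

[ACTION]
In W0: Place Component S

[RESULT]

         ┃2024-01-15 00:00:11.░┃ ┃ CircuitBoard
         ┃2024-01-15 00:00:12.░┃ ┠─────────────
         ┃2024-01-15 00:00:15.░┃━━━━━━┓1 2 3 4 
         ┃2024-01-15 00:00:16.▼┃      ┃  [S]   
         ┗━━━━━━━━━━━━━━━━━━━━━┛──────┨        
              ┃Each component handles ┃        
              ┃The pipeline validates ┃        
              ┃The algorithm maintains┃        
              ┃Th┌─────────────────┐ t┃        
              ┃Ea│    Overwrite?   │te┃        
              ┃Da│File already exis│iz┃━━━━━━━━
              ┃Er│       [OK]      │en┃        
              ┃Th└─────────────────┘em┃        
              ┃Each component transfor┃        


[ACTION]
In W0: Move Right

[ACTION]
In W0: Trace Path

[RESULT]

         ┃2024-01-15 00:00:11.░┃ ┃ CircuitBoard
         ┃2024-01-15 00:00:12.░┃ ┠─────────────
         ┃2024-01-15 00:00:15.░┃━━━━━━┓1 2 3 4 
         ┃2024-01-15 00:00:16.▼┃      ┃   S  [.
         ┗━━━━━━━━━━━━━━━━━━━━━┛──────┨        
              ┃Each component handles ┃        
              ┃The pipeline validates ┃        
              ┃The algorithm maintains┃        
              ┃Th┌─────────────────┐ t┃        
              ┃Ea│    Overwrite?   │te┃        
              ┃Da│File already exis│iz┃━━━━━━━━
              ┃Er│       [OK]      │en┃        
              ┃Th└─────────────────┘em┃        
              ┃Each component transfor┃        


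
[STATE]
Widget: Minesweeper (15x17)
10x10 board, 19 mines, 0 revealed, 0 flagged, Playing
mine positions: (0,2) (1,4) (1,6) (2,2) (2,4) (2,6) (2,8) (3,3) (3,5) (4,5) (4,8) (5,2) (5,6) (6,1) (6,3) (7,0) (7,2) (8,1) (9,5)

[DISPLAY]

■■■■■■■■■■     
■■■■■■■■■■     
■■■■■■■■■■     
■■■■■■■■■■     
■■■■■■■■■■     
■■■■■■■■■■     
■■■■■■■■■■     
■■■■■■■■■■     
■■■■■■■■■■     
■■■■■■■■■■     
               
               
               
               
               
               
               


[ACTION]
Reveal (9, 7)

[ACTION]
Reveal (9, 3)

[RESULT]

■■■■■■■■■■     
■■■■■■■■■■     
■■■■■■■■■■     
■■■■■■■■■■     
■■■■■■■■■■     
■■■■■■■211     
■■■■1111       
■■■■1          
■■21111        
■■1 1■1        
               
               
               
               
               
               
               


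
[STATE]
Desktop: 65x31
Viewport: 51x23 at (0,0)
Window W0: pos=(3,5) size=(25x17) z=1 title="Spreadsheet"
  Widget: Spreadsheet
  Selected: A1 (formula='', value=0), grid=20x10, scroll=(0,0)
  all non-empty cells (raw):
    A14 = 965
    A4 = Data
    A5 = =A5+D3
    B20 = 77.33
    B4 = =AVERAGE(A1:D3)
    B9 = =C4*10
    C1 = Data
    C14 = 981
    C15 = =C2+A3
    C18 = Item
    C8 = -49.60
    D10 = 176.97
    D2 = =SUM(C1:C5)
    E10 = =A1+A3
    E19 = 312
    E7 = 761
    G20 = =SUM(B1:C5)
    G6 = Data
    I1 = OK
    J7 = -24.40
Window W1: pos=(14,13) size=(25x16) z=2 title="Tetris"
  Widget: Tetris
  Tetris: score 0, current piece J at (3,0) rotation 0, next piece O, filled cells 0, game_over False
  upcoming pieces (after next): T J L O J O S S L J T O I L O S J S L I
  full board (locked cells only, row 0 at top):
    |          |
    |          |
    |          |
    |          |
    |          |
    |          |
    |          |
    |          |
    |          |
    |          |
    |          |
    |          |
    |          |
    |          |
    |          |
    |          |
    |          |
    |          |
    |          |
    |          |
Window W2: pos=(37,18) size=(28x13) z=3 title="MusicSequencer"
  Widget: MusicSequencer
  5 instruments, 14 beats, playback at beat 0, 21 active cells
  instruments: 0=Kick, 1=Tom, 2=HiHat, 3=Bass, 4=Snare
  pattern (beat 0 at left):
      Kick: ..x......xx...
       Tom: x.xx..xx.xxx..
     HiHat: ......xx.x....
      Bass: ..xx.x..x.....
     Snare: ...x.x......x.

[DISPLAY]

                                                   
                                                   
                                                   
                                                   
                                                   
   ┏━━━━━━━━━━━━━━━━━━━━━━━┓                       
   ┃ Spreadsheet           ┃                       
   ┠───────────────────────┨                       
   ┃A1:                    ┃                       
   ┃       A       B       ┃                       
   ┃-----------------------┃                       
   ┃  1      [0]       0Dat┃                       
   ┃  2        0       0   ┃                       
   ┃  3       ┏━━━━━━━━━━━━━━━━━━━━━━━┓            
   ┃  4 Data  ┃ Tetris                ┃            
   ┃  5 #CIRC!┠───────────────────────┨            
   ┃  6       ┃          │Next:       ┃            
   ┃  7       ┃          │▓▓          ┃            
   ┃  8       ┃          │▓▓         ┏━━━━━━━━━━━━━
   ┃  9       ┃          │           ┃ MusicSequenc
   ┃ 10       ┃          │           ┠─────────────
   ┗━━━━━━━━━━┃          │           ┃      ▼123456
              ┃          │Score:     ┃  Kick··█····


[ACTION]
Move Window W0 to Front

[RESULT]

                                                   
                                                   
                                                   
                                                   
                                                   
   ┏━━━━━━━━━━━━━━━━━━━━━━━┓                       
   ┃ Spreadsheet           ┃                       
   ┠───────────────────────┨                       
   ┃A1:                    ┃                       
   ┃       A       B       ┃                       
   ┃-----------------------┃                       
   ┃  1      [0]       0Dat┃                       
   ┃  2        0       0   ┃                       
   ┃  3        0       0   ┃━━━━━━━━━━┓            
   ┃  4 Data           0   ┃          ┃            
   ┃  5 #CIRC!         0   ┃──────────┨            
   ┃  6        0       0   ┃xt:       ┃            
   ┃  7        0       0   ┃          ┃            
   ┃  8        0       0  -┃         ┏━━━━━━━━━━━━━
   ┃  9        0       0   ┃         ┃ MusicSequenc
   ┃ 10        0       0   ┃         ┠─────────────
   ┗━━━━━━━━━━━━━━━━━━━━━━━┛         ┃      ▼123456
              ┃          │Score:     ┃  Kick··█····


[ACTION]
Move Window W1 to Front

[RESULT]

                                                   
                                                   
                                                   
                                                   
                                                   
   ┏━━━━━━━━━━━━━━━━━━━━━━━┓                       
   ┃ Spreadsheet           ┃                       
   ┠───────────────────────┨                       
   ┃A1:                    ┃                       
   ┃       A       B       ┃                       
   ┃-----------------------┃                       
   ┃  1      [0]       0Dat┃                       
   ┃  2        0       0   ┃                       
   ┃  3       ┏━━━━━━━━━━━━━━━━━━━━━━━┓            
   ┃  4 Data  ┃ Tetris                ┃            
   ┃  5 #CIRC!┠───────────────────────┨            
   ┃  6       ┃          │Next:       ┃            
   ┃  7       ┃          │▓▓          ┃            
   ┃  8       ┃          │▓▓          ┃━━━━━━━━━━━━
   ┃  9       ┃          │            ┃MusicSequenc
   ┃ 10       ┃          │            ┃────────────
   ┗━━━━━━━━━━┃          │            ┃     ▼123456
              ┃          │Score:      ┃ Kick··█····


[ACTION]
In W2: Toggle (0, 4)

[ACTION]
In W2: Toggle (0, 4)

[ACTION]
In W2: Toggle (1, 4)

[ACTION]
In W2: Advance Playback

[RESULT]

                                                   
                                                   
                                                   
                                                   
                                                   
   ┏━━━━━━━━━━━━━━━━━━━━━━━┓                       
   ┃ Spreadsheet           ┃                       
   ┠───────────────────────┨                       
   ┃A1:                    ┃                       
   ┃       A       B       ┃                       
   ┃-----------------------┃                       
   ┃  1      [0]       0Dat┃                       
   ┃  2        0       0   ┃                       
   ┃  3       ┏━━━━━━━━━━━━━━━━━━━━━━━┓            
   ┃  4 Data  ┃ Tetris                ┃            
   ┃  5 #CIRC!┠───────────────────────┨            
   ┃  6       ┃          │Next:       ┃            
   ┃  7       ┃          │▓▓          ┃            
   ┃  8       ┃          │▓▓          ┃━━━━━━━━━━━━
   ┃  9       ┃          │            ┃MusicSequenc
   ┃ 10       ┃          │            ┃────────────
   ┗━━━━━━━━━━┃          │            ┃     0▼23456
              ┃          │Score:      ┃ Kick··█····


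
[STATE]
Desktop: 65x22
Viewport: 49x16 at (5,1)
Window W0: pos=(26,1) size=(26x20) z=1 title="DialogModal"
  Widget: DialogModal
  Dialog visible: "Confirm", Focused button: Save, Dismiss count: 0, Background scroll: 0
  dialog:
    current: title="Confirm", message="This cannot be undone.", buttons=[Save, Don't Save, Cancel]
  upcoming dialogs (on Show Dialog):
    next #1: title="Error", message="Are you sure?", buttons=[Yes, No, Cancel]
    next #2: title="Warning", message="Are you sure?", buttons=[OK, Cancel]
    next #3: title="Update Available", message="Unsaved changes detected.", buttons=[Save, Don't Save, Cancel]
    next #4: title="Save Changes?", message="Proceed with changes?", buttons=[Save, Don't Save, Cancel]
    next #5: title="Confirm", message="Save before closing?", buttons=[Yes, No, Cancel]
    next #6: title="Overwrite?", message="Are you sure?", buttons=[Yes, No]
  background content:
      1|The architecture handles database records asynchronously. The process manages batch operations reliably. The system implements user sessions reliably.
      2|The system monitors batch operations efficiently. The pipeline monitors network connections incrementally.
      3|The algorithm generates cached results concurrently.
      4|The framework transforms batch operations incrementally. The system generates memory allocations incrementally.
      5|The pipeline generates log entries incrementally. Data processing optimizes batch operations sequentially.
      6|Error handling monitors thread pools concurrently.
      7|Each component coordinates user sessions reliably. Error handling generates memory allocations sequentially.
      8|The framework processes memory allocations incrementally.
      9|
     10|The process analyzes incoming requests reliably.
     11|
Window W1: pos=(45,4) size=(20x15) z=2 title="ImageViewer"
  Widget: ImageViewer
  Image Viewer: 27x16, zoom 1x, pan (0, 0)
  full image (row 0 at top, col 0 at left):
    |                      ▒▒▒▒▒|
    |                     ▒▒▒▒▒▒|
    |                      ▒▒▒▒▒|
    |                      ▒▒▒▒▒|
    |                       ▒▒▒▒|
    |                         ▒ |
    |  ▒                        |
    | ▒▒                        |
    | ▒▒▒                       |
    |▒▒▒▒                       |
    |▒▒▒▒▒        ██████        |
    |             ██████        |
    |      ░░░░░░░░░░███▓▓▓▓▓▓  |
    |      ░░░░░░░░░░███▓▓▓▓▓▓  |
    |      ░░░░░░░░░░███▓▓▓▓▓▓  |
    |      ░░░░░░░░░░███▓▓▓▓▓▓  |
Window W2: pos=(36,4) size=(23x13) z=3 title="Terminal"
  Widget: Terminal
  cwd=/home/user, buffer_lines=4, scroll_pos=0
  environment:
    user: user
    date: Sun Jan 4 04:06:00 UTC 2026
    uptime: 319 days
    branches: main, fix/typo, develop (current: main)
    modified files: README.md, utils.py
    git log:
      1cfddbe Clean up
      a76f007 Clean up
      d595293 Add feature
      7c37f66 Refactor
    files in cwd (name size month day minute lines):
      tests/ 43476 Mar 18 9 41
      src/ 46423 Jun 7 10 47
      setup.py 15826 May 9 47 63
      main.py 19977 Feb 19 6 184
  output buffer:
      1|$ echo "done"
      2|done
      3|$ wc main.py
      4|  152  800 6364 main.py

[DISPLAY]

                     ┏━━━━━━━━━━━━━━━━━━━━━━━━┓  
                     ┃ DialogModal            ┃  
                     ┠────────────────────────┨  
                     ┃The archi┏━━━━━━━━━━━━━━━━━
                     ┃The syste┃ Terminal        
                     ┃The algor┠─────────────────
                     ┃The frame┃$ echo "done"    
                     ┃The pipel┃done             
                     ┃Er┌──────┃$ wc main.py     
                     ┃Ea│     C┃  152  800 6364 m
                     ┃Th│This c┃$ █              
                     ┃  │[Save]┃                 
                     ┃Th└──────┃                 
                     ┃         ┃                 
                     ┃         ┃                 
                     ┃         ┗━━━━━━━━━━━━━━━━━


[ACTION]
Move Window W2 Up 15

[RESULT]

                     ┏━━━━━━━━━┃ Terminal        
                     ┃ DialogMo┠─────────────────
                     ┠─────────┃$ echo "done"    
                     ┃The archi┃done             
                     ┃The syste┃$ wc main.py     
                     ┃The algor┃  152  800 6364 m
                     ┃The frame┃$ █              
                     ┃The pipel┃                 
                     ┃Er┌──────┃                 
                     ┃Ea│     C┃                 
                     ┃Th│This c┃                 
                     ┃  │[Save]┗━━━━━━━━━━━━━━━━━
                     ┃Th└───────────────┃  ▒     
                     ┃                  ┃ ▒▒     
                     ┃                  ┃ ▒▒▒    
                     ┃                  ┃▒▒▒▒    


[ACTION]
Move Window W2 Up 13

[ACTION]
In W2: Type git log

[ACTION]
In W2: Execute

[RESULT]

                     ┏━━━━━━━━━┃ Terminal        
                     ┃ DialogMo┠─────────────────
                     ┠─────────┃done             
                     ┃The archi┃$ wc main.py     
                     ┃The syste┃  152  800 6364 m
                     ┃The algor┃$ git log        
                     ┃The frame┃1cfddbe Clean up 
                     ┃The pipel┃a76f007 Clean up 
                     ┃Er┌──────┃d595293 Add featu
                     ┃Ea│     C┃7c37f66 Refactor 
                     ┃Th│This c┃$ █              
                     ┃  │[Save]┗━━━━━━━━━━━━━━━━━
                     ┃Th└───────────────┃  ▒     
                     ┃                  ┃ ▒▒     
                     ┃                  ┃ ▒▒▒    
                     ┃                  ┃▒▒▒▒    


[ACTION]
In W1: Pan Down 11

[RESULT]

                     ┏━━━━━━━━━┃ Terminal        
                     ┃ DialogMo┠─────────────────
                     ┠─────────┃done             
                     ┃The archi┃$ wc main.py     
                     ┃The syste┃  152  800 6364 m
                     ┃The algor┃$ git log        
                     ┃The frame┃1cfddbe Clean up 
                     ┃The pipel┃a76f007 Clean up 
                     ┃Er┌──────┃d595293 Add featu
                     ┃Ea│     C┃7c37f66 Refactor 
                     ┃Th│This c┃$ █              
                     ┃  │[Save]┗━━━━━━━━━━━━━━━━━
                     ┃Th└───────────────┃        
                     ┃                  ┃        
                     ┃                  ┃        
                     ┃                  ┃        


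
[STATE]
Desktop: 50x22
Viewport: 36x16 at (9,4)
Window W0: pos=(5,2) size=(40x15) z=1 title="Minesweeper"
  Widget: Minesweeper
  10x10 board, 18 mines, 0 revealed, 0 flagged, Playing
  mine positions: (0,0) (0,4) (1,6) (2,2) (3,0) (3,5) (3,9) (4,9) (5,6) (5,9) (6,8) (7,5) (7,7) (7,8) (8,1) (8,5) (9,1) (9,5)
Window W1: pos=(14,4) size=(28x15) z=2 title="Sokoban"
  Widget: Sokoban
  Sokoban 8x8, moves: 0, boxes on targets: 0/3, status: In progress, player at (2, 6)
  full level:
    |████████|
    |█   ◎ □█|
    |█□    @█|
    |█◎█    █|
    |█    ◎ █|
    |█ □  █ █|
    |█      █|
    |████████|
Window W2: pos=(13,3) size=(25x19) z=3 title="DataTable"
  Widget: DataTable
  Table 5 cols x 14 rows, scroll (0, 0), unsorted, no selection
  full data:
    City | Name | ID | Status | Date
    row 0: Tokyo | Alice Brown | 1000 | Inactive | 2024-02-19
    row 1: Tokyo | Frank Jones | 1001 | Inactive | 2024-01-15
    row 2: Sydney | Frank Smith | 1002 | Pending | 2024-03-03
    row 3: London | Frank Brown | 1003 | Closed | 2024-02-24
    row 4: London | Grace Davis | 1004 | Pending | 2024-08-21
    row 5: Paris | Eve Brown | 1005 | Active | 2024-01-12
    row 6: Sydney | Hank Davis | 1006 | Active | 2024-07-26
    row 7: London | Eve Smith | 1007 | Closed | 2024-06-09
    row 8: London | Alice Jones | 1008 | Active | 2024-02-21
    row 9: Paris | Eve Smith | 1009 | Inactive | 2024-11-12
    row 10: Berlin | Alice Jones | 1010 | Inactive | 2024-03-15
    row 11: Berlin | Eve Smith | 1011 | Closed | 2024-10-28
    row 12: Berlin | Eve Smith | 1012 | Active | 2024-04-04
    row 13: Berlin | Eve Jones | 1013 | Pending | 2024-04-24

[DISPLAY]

────┃ DataTable             ┃━━━┓──┨
■■■■┠───────────────────────┨   ┃  ┃
■■■■┃City  │Name       │ID  ┃───┨  ┃
■■■■┃──────┼───────────┼────┃   ┃  ┃
■■■■┃Tokyo │Alice Brown│1000┃   ┃  ┃
■■■■┃Tokyo │Frank Jones│1001┃   ┃  ┃
■■■■┃Sydney│Frank Smith│1002┃   ┃  ┃
■■■■┃London│Frank Brown│1003┃   ┃  ┃
■■■■┃London│Grace Davis│1004┃   ┃  ┃
■■■■┃Paris │Eve Brown  │1005┃   ┃  ┃
■■■■┃Sydney│Hank Davis │1006┃   ┃  ┃
    ┃London│Eve Smith  │1007┃   ┃  ┃
━━━━┃London│Alice Jones│1008┃   ┃━━┛
    ┃Paris │Eve Smith  │1009┃   ┃   
    ┃Berlin│Alice Jones│1010┃━━━┛   
    ┃Berlin│Eve Smith  │1011┃       


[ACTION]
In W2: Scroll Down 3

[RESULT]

────┃ DataTable             ┃━━━┓──┨
■■■■┠───────────────────────┨   ┃  ┃
■■■■┃City  │Name       │ID  ┃───┨  ┃
■■■■┃──────┼───────────┼────┃   ┃  ┃
■■■■┃Tokyo │Frank Jones│1001┃   ┃  ┃
■■■■┃Sydney│Frank Smith│1002┃   ┃  ┃
■■■■┃London│Frank Brown│1003┃   ┃  ┃
■■■■┃London│Grace Davis│1004┃   ┃  ┃
■■■■┃Paris │Eve Brown  │1005┃   ┃  ┃
■■■■┃Sydney│Hank Davis │1006┃   ┃  ┃
■■■■┃London│Eve Smith  │1007┃   ┃  ┃
    ┃London│Alice Jones│1008┃   ┃  ┃
━━━━┃Paris │Eve Smith  │1009┃   ┃━━┛
    ┃Berlin│Alice Jones│1010┃   ┃   
    ┃Berlin│Eve Smith  │1011┃━━━┛   
    ┃Berlin│Eve Smith  │1012┃       


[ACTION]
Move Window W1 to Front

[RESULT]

────┃┏━━━━━━━━━━━━━━━━━━━━━━━━━━┓──┨
■■■■┠┃ Sokoban                  ┃  ┃
■■■■┃┠──────────────────────────┨  ┃
■■■■┃┃████████                  ┃  ┃
■■■■┃┃█   ◎ □█                  ┃  ┃
■■■■┃┃█□    @█                  ┃  ┃
■■■■┃┃█◎█    █                  ┃  ┃
■■■■┃┃█    ◎ █                  ┃  ┃
■■■■┃┃█ □  █ █                  ┃  ┃
■■■■┃┃█      █                  ┃  ┃
■■■■┃┃████████                  ┃  ┃
    ┃┃Moves: 0  0/3             ┃  ┃
━━━━┃┃                          ┃━━┛
    ┃┃                          ┃   
    ┃┗━━━━━━━━━━━━━━━━━━━━━━━━━━┛   
    ┃Berlin│Eve Smith  │1012┃       


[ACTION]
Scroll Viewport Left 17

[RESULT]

     ┠───────┃┏━━━━━━━━━━━━━━━━━━━━━
     ┃■■■■■■■┠┃ Sokoban             
     ┃■■■■■■■┃┠─────────────────────
     ┃■■■■■■■┃┃████████             
     ┃■■■■■■■┃┃█   ◎ □█             
     ┃■■■■■■■┃┃█□    @█             
     ┃■■■■■■■┃┃█◎█    █             
     ┃■■■■■■■┃┃█    ◎ █             
     ┃■■■■■■■┃┃█ □  █ █             
     ┃■■■■■■■┃┃█      █             
     ┃■■■■■■■┃┃████████             
     ┃       ┃┃Moves: 0  0/3        
     ┗━━━━━━━┃┃                     
             ┃┃                     
             ┃┗━━━━━━━━━━━━━━━━━━━━━
             ┃Berlin│Eve Smith  │101


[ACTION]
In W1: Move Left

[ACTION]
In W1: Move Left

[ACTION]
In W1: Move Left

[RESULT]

     ┠───────┃┏━━━━━━━━━━━━━━━━━━━━━
     ┃■■■■■■■┠┃ Sokoban             
     ┃■■■■■■■┃┠─────────────────────
     ┃■■■■■■■┃┃████████             
     ┃■■■■■■■┃┃█   ◎ □█             
     ┃■■■■■■■┃┃█□ @   █             
     ┃■■■■■■■┃┃█◎█    █             
     ┃■■■■■■■┃┃█    ◎ █             
     ┃■■■■■■■┃┃█ □  █ █             
     ┃■■■■■■■┃┃█      █             
     ┃■■■■■■■┃┃████████             
     ┃       ┃┃Moves: 3  0/3        
     ┗━━━━━━━┃┃                     
             ┃┃                     
             ┃┗━━━━━━━━━━━━━━━━━━━━━
             ┃Berlin│Eve Smith  │101


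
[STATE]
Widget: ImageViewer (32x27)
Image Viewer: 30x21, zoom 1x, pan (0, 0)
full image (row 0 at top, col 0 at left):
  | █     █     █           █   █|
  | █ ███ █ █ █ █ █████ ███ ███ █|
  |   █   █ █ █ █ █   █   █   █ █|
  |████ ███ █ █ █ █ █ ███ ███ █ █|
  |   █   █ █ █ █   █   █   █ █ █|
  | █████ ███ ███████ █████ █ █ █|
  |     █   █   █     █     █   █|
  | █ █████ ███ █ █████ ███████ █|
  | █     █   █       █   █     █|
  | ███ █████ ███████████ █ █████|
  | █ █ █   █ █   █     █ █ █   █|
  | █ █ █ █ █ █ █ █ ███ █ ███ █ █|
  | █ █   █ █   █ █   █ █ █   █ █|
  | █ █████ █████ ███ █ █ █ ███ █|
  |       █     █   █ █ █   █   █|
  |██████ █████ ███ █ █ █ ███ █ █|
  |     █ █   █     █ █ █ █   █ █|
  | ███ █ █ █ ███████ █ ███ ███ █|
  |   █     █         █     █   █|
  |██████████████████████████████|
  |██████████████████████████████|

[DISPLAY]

 █     █     █           █   █  
 █ ███ █ █ █ █ █████ ███ ███ █  
   █   █ █ █ █ █   █   █   █ █  
████ ███ █ █ █ █ █ ███ ███ █ █  
   █   █ █ █ █   █   █   █ █ █  
 █████ ███ ███████ █████ █ █ █  
     █   █   █     █     █   █  
 █ █████ ███ █ █████ ███████ █  
 █     █   █       █   █     █  
 ███ █████ ███████████ █ █████  
 █ █ █   █ █   █     █ █ █   █  
 █ █ █ █ █ █ █ █ ███ █ ███ █ █  
 █ █   █ █   █ █   █ █ █   █ █  
 █ █████ █████ ███ █ █ █ ███ █  
       █     █   █ █ █   █   █  
██████ █████ ███ █ █ █ ███ █ █  
     █ █   █     █ █ █ █   █ █  
 ███ █ █ █ ███████ █ ███ ███ █  
   █     █         █     █   █  
██████████████████████████████  
██████████████████████████████  
                                
                                
                                
                                
                                
                                


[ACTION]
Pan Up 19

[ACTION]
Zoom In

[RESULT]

  ██          ██          ██    
  ██          ██          ██    
  ██  ██████  ██  ██  ██  ██  ██
  ██  ██████  ██  ██  ██  ██  ██
      ██      ██  ██  ██  ██  ██
      ██      ██  ██  ██  ██  ██
████████  ██████  ██  ██  ██  ██
████████  ██████  ██  ██  ██  ██
      ██      ██  ██  ██  ██    
      ██      ██  ██  ██  ██    
  ██████████  ██████  ██████████
  ██████████  ██████  ██████████
          ██      ██      ██    
          ██      ██      ██    
  ██  ██████████  ██████  ██  ██
  ██  ██████████  ██████  ██  ██
  ██          ██      ██        
  ██          ██      ██        
  ██████  ██████████  ██████████
  ██████  ██████████  ██████████
  ██  ██  ██      ██  ██      ██
  ██  ██  ██      ██  ██      ██
  ██  ██  ██  ██  ██  ██  ██  ██
  ██  ██  ██  ██  ██  ██  ██  ██
  ██  ██      ██  ██      ██  ██
  ██  ██      ██  ██      ██  ██
  ██  ██████████  ██████████  ██


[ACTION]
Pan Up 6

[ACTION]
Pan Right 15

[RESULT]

█          ██                   
█          ██                   
█  ██  ██  ██  ██████████  █████
█  ██  ██  ██  ██████████  █████
█  ██  ██  ██  ██      ██      █
█  ██  ██  ██  ██      ██      █
█  ██  ██  ██  ██  ██  ██████  █
█  ██  ██  ██  ██  ██  ██████  █
█  ██  ██  ██      ██      ██   
█  ██  ██  ██      ██      ██   
█████  ██████████████  █████████
█████  ██████████████  █████████
   ██      ██          ██       
   ██      ██          ██       
█  ██████  ██  ██████████  █████
█  ██████  ██  ██████████  █████
█      ██              ██      █
█      ██              ██      █
█████  ██████████████████████  █
█████  ██████████████████████  █
   ██  ██      ██          ██  █
   ██  ██      ██          ██  █
█  ██  ██  ██  ██  ██████  ██  █
█  ██  ██  ██  ██  ██████  ██  █
█  ██      ██  ██      ██  ██  █
█  ██      ██  ██      ██  ██  █
█  ██████████  ██████  ██  ██  █
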